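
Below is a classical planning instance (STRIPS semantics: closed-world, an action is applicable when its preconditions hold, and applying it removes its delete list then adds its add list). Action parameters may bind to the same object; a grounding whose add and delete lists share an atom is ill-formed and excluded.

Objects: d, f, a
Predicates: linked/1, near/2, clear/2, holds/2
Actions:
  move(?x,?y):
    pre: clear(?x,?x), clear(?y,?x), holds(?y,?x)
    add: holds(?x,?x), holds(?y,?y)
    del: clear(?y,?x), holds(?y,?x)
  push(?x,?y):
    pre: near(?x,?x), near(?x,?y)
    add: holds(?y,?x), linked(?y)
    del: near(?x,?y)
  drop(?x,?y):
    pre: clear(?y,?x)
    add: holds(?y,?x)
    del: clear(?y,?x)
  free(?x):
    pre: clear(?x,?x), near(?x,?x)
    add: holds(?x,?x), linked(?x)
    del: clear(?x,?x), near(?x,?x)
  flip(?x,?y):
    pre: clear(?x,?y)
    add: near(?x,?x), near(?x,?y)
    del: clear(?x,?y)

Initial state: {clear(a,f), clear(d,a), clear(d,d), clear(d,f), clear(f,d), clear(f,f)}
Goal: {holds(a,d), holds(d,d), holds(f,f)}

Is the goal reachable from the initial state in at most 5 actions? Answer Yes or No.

Yes

1. drop(d,d)  →  {clear(a,f), clear(d,a), clear(d,f), clear(f,d), clear(f,f), holds(d,d)}
2. drop(f,f)  →  {clear(a,f), clear(d,a), clear(d,f), clear(f,d), holds(d,d), holds(f,f)}
3. flip(d,a)  →  {clear(a,f), clear(d,f), clear(f,d), holds(d,d), holds(f,f), near(d,a), near(d,d)}
4. push(d,a)  →  {clear(a,f), clear(d,f), clear(f,d), holds(a,d), holds(d,d), holds(f,f), linked(a), near(d,d)}
optimal plan length = 4; 4 ≤ 5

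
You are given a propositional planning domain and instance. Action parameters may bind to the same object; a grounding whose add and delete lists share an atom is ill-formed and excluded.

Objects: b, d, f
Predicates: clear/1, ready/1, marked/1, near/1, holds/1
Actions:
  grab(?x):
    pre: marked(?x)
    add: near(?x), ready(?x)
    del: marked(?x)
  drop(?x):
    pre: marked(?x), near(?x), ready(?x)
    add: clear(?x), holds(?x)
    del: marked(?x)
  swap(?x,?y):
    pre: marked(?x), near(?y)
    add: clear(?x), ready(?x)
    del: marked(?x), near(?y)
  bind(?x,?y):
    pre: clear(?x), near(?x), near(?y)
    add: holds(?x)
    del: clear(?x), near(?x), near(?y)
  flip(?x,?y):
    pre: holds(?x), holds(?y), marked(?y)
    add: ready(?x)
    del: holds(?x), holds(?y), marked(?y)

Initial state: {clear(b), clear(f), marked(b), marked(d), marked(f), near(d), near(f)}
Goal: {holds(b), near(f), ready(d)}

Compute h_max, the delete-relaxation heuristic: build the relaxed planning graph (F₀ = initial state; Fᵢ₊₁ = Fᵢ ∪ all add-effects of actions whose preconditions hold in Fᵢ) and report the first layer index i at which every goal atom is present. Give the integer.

F0 = init (7 atoms)
F1 = F0 ∪ {clear(d), holds(f), near(b), ready(b), ready(d), ready(f)}  (13 atoms)
F2 = F1 ∪ {holds(b), holds(d)}  (15 atoms)
goal ⊆ F2  ⇒  h_max = 2

2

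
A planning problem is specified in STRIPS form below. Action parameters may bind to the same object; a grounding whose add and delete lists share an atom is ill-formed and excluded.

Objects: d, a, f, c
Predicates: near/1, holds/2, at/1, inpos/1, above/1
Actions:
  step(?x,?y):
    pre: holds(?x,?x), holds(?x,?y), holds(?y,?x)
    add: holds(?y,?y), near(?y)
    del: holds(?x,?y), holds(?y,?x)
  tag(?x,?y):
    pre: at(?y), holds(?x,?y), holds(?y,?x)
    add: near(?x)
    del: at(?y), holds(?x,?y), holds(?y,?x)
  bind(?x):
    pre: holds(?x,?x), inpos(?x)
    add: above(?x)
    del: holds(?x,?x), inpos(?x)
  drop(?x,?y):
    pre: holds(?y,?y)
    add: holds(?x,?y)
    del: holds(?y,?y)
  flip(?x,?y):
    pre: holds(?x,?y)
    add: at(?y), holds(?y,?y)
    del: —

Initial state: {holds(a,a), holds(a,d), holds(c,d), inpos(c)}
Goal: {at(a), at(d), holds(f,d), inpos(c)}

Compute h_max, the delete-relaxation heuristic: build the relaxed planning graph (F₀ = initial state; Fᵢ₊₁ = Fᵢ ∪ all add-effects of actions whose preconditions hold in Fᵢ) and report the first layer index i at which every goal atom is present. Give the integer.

F0 = init (4 atoms)
F1 = F0 ∪ {at(a), at(d), holds(c,a), holds(d,a), holds(d,d), holds(f,a)}  (10 atoms)
F2 = F1 ∪ {holds(f,d), near(a), near(d)}  (13 atoms)
goal ⊆ F2  ⇒  h_max = 2

2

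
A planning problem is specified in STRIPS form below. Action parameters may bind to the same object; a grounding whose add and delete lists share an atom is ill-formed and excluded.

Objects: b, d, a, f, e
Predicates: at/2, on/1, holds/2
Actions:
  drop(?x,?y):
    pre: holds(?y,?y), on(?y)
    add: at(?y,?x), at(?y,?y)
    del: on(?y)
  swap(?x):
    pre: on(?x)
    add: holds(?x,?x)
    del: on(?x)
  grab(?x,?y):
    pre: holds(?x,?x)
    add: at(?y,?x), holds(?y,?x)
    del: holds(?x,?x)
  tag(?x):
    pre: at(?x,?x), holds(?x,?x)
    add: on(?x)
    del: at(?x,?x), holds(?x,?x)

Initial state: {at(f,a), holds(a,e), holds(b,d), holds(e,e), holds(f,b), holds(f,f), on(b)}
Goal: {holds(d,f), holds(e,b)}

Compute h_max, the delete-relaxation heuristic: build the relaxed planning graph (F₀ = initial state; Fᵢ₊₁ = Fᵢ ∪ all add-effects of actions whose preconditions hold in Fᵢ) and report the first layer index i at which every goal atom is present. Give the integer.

2

F0 = init (7 atoms)
F1 = F0 ∪ {at(a,e), at(a,f), at(b,e), at(b,f), at(d,e), at(d,f), at(e,f), at(f,e), holds(a,f), holds(b,b), holds(b,e), holds(b,f), holds(d,e), holds(d,f), holds(e,f), holds(f,e)}  (23 atoms)
F2 = F1 ∪ {at(a,b), at(b,a), at(b,b), at(b,d), at(d,b), at(e,b), at(f,b), holds(a,b), holds(d,b), holds(e,b)}  (33 atoms)
goal ⊆ F2  ⇒  h_max = 2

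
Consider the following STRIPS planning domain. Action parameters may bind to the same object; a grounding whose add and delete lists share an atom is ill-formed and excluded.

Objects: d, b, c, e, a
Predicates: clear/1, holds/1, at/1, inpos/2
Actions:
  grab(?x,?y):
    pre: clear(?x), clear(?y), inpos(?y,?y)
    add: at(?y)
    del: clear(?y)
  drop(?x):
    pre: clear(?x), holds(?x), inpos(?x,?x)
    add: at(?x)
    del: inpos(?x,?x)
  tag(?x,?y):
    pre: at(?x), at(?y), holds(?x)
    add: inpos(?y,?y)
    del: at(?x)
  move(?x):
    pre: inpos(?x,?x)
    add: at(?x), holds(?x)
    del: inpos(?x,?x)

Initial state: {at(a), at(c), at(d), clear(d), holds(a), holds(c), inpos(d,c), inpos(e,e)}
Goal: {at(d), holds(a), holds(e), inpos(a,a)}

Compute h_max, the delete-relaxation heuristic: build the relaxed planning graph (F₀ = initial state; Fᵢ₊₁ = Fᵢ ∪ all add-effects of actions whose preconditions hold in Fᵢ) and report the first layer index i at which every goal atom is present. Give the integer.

1

F0 = init (8 atoms)
F1 = F0 ∪ {at(e), holds(e), inpos(a,a), inpos(c,c), inpos(d,d)}  (13 atoms)
goal ⊆ F1  ⇒  h_max = 1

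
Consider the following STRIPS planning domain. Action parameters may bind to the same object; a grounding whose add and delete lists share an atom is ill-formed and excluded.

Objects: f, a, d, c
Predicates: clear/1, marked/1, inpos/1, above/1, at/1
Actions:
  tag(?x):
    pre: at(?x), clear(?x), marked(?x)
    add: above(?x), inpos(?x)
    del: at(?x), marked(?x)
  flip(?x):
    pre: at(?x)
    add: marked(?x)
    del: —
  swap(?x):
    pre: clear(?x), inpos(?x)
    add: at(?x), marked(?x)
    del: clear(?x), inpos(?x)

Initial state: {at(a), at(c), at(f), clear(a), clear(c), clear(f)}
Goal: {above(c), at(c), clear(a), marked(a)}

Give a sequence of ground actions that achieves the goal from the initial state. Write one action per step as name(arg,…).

flip(a); flip(c); tag(c); swap(c)

1. flip(a)  →  {at(a), at(c), at(f), clear(a), clear(c), clear(f), marked(a)}
2. flip(c)  →  {at(a), at(c), at(f), clear(a), clear(c), clear(f), marked(a), marked(c)}
3. tag(c)  →  {above(c), at(a), at(f), clear(a), clear(c), clear(f), inpos(c), marked(a)}
4. swap(c)  →  {above(c), at(a), at(c), at(f), clear(a), clear(f), marked(a), marked(c)}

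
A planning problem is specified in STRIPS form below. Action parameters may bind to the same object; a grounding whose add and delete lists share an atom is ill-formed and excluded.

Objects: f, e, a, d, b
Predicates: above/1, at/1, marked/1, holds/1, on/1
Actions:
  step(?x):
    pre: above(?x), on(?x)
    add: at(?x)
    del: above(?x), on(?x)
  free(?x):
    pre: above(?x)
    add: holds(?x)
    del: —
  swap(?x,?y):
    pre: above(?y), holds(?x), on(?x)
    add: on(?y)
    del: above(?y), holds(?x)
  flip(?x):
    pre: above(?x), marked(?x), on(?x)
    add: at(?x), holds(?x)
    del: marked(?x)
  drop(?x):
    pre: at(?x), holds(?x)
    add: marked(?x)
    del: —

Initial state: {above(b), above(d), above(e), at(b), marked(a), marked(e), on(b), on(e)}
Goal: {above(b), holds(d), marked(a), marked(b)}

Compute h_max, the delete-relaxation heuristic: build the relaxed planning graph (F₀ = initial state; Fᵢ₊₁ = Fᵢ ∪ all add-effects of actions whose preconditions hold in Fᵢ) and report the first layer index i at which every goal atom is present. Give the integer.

F0 = init (8 atoms)
F1 = F0 ∪ {at(e), holds(b), holds(d), holds(e)}  (12 atoms)
F2 = F1 ∪ {marked(b), on(d)}  (14 atoms)
goal ⊆ F2  ⇒  h_max = 2

2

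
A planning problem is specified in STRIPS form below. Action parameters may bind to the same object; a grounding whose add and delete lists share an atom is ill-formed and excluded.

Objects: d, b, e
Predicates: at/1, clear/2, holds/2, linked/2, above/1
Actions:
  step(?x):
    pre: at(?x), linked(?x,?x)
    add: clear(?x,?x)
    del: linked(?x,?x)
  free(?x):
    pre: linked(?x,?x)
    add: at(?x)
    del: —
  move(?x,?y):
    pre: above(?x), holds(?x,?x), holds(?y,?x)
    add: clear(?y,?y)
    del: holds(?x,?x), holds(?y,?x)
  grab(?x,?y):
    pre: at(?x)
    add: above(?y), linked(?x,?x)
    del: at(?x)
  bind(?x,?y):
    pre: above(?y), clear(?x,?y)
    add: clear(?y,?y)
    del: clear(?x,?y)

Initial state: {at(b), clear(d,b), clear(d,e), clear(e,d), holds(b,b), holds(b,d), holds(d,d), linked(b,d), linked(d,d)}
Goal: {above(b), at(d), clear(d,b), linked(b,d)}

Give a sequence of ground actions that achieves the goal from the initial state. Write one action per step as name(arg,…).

free(d); grab(b,b)

1. free(d)  →  {at(b), at(d), clear(d,b), clear(d,e), clear(e,d), holds(b,b), holds(b,d), holds(d,d), linked(b,d), linked(d,d)}
2. grab(b,b)  →  {above(b), at(d), clear(d,b), clear(d,e), clear(e,d), holds(b,b), holds(b,d), holds(d,d), linked(b,b), linked(b,d), linked(d,d)}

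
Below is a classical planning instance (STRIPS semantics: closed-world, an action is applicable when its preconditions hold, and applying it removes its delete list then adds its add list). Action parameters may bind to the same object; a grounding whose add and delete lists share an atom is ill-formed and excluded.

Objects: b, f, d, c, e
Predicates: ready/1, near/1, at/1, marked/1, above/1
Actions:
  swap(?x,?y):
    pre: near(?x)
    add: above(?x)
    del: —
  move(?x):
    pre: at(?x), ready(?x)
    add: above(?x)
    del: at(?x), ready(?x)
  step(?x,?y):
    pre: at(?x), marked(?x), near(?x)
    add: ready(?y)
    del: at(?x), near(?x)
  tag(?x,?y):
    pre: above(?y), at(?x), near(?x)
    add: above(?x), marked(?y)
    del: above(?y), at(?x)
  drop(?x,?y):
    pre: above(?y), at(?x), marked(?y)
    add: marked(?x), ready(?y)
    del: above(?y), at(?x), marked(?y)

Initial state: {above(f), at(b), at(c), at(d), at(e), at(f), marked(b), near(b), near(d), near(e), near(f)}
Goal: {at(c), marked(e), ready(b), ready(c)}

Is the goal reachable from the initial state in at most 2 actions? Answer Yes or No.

No

1. swap(b,b)  →  {above(b), above(f), at(b), at(c), at(d), at(e), at(f), marked(b), near(b), near(d), near(e), near(f)}
2. step(b,c)  →  {above(b), above(f), at(c), at(d), at(e), at(f), marked(b), near(d), near(e), near(f), ready(c)}
3. drop(e,b)  →  {above(f), at(c), at(d), at(f), marked(e), near(d), near(e), near(f), ready(b), ready(c)}
optimal plan length = 3; 3 > 2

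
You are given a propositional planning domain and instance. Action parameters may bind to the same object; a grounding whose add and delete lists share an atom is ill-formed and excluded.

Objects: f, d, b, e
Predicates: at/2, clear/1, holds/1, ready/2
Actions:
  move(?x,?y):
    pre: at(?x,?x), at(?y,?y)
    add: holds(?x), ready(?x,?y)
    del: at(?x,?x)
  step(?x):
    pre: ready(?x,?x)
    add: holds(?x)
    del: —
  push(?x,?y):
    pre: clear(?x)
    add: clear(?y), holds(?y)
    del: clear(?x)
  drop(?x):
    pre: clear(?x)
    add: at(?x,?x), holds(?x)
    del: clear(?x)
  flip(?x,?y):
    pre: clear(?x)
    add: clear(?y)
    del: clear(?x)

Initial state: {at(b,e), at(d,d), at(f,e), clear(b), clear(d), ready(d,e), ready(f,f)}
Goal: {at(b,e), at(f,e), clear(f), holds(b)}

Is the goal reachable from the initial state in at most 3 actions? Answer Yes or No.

Yes

1. push(d,f)  →  {at(b,e), at(d,d), at(f,e), clear(b), clear(f), holds(f), ready(d,e), ready(f,f)}
2. drop(b)  →  {at(b,b), at(b,e), at(d,d), at(f,e), clear(f), holds(b), holds(f), ready(d,e), ready(f,f)}
optimal plan length = 2; 2 ≤ 3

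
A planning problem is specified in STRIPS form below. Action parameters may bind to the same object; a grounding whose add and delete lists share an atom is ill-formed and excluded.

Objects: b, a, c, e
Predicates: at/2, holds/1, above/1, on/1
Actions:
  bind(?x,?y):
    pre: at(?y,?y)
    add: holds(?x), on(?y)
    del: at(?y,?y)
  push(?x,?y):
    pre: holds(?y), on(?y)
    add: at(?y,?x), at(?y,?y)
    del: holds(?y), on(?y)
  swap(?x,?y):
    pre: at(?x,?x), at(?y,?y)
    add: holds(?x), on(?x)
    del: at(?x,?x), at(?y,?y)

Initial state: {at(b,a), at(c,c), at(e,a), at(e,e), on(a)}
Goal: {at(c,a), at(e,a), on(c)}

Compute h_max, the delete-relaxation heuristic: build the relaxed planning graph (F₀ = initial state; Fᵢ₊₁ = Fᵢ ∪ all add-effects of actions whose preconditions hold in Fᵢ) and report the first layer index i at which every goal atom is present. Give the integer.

F0 = init (5 atoms)
F1 = F0 ∪ {holds(a), holds(b), holds(c), holds(e), on(c), on(e)}  (11 atoms)
F2 = F1 ∪ {at(a,a), at(a,b), at(a,c), at(a,e), at(c,a), at(c,b), at(c,e), at(e,b), at(e,c)}  (20 atoms)
goal ⊆ F2  ⇒  h_max = 2

2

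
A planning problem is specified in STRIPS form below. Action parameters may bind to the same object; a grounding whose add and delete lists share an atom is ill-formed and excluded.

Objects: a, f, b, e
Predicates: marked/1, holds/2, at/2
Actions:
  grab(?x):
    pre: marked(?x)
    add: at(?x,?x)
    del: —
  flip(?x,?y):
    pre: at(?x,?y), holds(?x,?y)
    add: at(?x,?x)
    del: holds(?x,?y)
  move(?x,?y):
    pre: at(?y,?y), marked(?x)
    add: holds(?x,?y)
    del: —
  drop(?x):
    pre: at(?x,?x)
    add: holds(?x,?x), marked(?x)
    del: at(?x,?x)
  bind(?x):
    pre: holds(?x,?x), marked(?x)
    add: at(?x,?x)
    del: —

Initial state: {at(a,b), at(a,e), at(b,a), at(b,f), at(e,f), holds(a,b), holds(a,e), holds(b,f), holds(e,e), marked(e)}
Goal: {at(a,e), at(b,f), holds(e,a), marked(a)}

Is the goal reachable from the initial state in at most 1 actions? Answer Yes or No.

1. flip(a,b)  →  {at(a,a), at(a,b), at(a,e), at(b,a), at(b,f), at(e,f), holds(a,e), holds(b,f), holds(e,e), marked(e)}
2. move(e,a)  →  {at(a,a), at(a,b), at(a,e), at(b,a), at(b,f), at(e,f), holds(a,e), holds(b,f), holds(e,a), holds(e,e), marked(e)}
3. drop(a)  →  {at(a,b), at(a,e), at(b,a), at(b,f), at(e,f), holds(a,a), holds(a,e), holds(b,f), holds(e,a), holds(e,e), marked(a), marked(e)}
optimal plan length = 3; 3 > 1

No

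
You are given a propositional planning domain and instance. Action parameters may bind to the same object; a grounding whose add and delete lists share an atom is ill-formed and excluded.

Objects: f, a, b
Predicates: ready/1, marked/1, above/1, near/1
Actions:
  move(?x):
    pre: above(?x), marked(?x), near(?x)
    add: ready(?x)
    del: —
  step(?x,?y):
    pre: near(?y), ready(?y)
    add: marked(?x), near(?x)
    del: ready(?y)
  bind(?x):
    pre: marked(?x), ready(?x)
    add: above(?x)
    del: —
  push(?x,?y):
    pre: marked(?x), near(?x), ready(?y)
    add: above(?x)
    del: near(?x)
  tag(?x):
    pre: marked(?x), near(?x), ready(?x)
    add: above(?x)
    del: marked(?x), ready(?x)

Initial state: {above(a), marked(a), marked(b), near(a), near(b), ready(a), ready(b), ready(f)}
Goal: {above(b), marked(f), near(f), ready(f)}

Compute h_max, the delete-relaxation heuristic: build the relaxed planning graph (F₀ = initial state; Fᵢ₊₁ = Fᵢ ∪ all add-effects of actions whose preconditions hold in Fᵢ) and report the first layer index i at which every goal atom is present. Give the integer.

F0 = init (8 atoms)
F1 = F0 ∪ {above(b), marked(f), near(f)}  (11 atoms)
goal ⊆ F1  ⇒  h_max = 1

1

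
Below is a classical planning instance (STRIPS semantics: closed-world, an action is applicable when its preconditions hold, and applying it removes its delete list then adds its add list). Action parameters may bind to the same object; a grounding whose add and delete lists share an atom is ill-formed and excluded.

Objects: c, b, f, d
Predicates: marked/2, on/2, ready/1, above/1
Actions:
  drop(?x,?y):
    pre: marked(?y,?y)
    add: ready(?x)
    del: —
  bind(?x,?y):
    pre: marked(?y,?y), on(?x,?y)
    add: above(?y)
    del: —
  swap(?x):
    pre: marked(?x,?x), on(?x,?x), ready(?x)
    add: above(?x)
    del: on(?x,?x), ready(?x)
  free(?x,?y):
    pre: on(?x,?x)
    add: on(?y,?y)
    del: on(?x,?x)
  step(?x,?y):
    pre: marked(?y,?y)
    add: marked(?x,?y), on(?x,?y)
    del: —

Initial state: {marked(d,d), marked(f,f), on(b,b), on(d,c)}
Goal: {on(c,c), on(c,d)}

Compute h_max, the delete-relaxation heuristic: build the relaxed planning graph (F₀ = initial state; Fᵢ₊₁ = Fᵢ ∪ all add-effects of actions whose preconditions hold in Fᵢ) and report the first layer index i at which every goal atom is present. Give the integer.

1

F0 = init (4 atoms)
F1 = F0 ∪ {marked(b,d), marked(b,f), marked(c,d), marked(c,f), marked(d,f), marked(f,d), on(b,d), on(b,f), on(c,c), on(c,d), on(c,f), on(d,d), on(d,f), on(f,d), on(f,f), ready(b), ready(c), ready(d), ready(f)}  (23 atoms)
goal ⊆ F1  ⇒  h_max = 1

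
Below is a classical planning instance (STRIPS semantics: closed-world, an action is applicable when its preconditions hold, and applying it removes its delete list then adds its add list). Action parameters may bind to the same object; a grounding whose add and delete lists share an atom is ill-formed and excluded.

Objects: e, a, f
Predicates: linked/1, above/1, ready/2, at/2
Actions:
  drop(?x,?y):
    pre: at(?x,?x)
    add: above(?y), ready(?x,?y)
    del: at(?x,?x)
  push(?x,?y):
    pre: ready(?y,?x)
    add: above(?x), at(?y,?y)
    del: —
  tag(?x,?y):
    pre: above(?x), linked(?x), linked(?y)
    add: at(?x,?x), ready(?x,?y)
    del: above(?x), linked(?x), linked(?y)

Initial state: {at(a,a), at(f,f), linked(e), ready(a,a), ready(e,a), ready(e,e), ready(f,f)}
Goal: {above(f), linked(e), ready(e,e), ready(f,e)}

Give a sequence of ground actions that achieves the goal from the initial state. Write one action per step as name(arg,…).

1. drop(a,f)  →  {above(f), at(f,f), linked(e), ready(a,a), ready(a,f), ready(e,a), ready(e,e), ready(f,f)}
2. drop(f,e)  →  {above(e), above(f), linked(e), ready(a,a), ready(a,f), ready(e,a), ready(e,e), ready(f,e), ready(f,f)}

drop(a,f); drop(f,e)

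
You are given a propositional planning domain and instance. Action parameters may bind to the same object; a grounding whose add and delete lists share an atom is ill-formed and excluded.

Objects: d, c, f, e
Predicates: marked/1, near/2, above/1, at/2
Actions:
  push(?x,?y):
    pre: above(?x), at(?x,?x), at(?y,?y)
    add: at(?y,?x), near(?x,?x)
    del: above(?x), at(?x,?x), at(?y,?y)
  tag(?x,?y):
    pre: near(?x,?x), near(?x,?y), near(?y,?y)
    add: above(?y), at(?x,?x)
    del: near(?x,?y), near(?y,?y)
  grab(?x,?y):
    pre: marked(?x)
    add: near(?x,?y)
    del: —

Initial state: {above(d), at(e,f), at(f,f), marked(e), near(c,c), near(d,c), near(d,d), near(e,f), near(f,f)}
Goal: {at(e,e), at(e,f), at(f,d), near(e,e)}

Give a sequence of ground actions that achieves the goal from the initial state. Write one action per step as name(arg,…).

tag(d,d); push(d,f); grab(e,e); tag(e,f)

1. tag(d,d)  →  {above(d), at(d,d), at(e,f), at(f,f), marked(e), near(c,c), near(d,c), near(e,f), near(f,f)}
2. push(d,f)  →  {at(e,f), at(f,d), marked(e), near(c,c), near(d,c), near(d,d), near(e,f), near(f,f)}
3. grab(e,e)  →  {at(e,f), at(f,d), marked(e), near(c,c), near(d,c), near(d,d), near(e,e), near(e,f), near(f,f)}
4. tag(e,f)  →  {above(f), at(e,e), at(e,f), at(f,d), marked(e), near(c,c), near(d,c), near(d,d), near(e,e)}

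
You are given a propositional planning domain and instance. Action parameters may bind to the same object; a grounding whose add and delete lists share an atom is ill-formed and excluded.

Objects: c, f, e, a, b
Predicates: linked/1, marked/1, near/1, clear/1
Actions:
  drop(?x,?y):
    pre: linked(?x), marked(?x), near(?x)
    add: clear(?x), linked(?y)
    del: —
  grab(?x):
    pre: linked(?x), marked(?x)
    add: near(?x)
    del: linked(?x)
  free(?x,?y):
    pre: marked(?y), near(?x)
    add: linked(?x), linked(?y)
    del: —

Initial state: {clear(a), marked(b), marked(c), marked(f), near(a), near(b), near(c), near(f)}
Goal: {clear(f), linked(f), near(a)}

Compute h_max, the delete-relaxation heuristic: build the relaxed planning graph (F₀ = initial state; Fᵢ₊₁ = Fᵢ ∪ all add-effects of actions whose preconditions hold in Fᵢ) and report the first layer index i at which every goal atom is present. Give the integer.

F0 = init (8 atoms)
F1 = F0 ∪ {linked(a), linked(b), linked(c), linked(f)}  (12 atoms)
F2 = F1 ∪ {clear(b), clear(c), clear(f), linked(e)}  (16 atoms)
goal ⊆ F2  ⇒  h_max = 2

2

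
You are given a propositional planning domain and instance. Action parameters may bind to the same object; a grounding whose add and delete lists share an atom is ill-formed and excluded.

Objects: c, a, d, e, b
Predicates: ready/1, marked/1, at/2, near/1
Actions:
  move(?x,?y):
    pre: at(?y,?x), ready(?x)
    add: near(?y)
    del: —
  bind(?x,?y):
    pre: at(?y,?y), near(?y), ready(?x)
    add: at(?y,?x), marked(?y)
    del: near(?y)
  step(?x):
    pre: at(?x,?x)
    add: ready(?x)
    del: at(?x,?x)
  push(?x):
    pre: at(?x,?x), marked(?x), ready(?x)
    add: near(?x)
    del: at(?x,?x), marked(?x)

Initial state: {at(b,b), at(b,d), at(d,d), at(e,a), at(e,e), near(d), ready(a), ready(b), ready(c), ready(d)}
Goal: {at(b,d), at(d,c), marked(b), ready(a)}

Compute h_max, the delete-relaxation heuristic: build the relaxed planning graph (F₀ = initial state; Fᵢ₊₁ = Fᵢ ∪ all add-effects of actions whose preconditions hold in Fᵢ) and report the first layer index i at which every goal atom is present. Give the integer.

F0 = init (10 atoms)
F1 = F0 ∪ {at(d,a), at(d,b), at(d,c), marked(d), near(b), near(e), ready(e)}  (17 atoms)
F2 = F1 ∪ {at(b,a), at(b,c), at(b,e), at(d,e), at(e,b), at(e,c), at(e,d), marked(b), marked(e)}  (26 atoms)
goal ⊆ F2  ⇒  h_max = 2

2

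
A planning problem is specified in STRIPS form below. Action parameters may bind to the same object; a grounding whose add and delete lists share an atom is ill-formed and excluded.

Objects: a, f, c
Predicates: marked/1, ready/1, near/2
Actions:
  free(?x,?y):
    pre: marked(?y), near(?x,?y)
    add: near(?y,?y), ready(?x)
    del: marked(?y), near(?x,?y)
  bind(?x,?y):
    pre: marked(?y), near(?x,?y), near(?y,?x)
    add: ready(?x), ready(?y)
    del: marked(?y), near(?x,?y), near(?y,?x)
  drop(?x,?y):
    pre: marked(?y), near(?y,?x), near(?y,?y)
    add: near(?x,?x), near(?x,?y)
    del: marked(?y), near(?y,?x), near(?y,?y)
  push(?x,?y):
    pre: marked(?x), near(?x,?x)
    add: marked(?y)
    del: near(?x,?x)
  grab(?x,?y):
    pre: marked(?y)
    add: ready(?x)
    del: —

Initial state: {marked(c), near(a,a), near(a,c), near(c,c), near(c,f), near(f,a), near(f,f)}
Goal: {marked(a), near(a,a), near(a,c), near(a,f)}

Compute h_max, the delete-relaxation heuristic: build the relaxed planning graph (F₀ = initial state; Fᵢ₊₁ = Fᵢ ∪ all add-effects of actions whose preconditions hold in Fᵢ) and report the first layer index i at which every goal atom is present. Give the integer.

F0 = init (7 atoms)
F1 = F0 ∪ {marked(a), marked(f), near(f,c), ready(a), ready(c), ready(f)}  (13 atoms)
F2 = F1 ∪ {near(a,f), near(c,a)}  (15 atoms)
goal ⊆ F2  ⇒  h_max = 2

2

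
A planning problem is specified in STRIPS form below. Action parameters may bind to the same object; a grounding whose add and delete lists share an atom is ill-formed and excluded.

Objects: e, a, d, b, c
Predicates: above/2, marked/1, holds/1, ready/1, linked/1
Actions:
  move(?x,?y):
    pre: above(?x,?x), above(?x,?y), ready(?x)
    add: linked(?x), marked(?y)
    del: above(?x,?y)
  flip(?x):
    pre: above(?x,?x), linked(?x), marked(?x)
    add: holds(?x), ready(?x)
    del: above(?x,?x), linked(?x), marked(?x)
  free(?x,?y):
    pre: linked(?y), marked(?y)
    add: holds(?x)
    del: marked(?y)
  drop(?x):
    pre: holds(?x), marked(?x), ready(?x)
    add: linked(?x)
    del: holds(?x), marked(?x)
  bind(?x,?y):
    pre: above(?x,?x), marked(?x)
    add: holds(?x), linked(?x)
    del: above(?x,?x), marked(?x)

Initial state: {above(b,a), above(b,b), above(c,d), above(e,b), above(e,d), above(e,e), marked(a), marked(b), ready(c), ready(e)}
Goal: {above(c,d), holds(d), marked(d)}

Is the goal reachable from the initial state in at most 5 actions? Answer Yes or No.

1. move(e,d)  →  {above(b,a), above(b,b), above(c,d), above(e,b), above(e,e), linked(e), marked(a), marked(b), marked(d), ready(c), ready(e)}
2. move(e,e)  →  {above(b,a), above(b,b), above(c,d), above(e,b), linked(e), marked(a), marked(b), marked(d), marked(e), ready(c), ready(e)}
3. free(d,e)  →  {above(b,a), above(b,b), above(c,d), above(e,b), holds(d), linked(e), marked(a), marked(b), marked(d), ready(c), ready(e)}
optimal plan length = 3; 3 ≤ 5

Yes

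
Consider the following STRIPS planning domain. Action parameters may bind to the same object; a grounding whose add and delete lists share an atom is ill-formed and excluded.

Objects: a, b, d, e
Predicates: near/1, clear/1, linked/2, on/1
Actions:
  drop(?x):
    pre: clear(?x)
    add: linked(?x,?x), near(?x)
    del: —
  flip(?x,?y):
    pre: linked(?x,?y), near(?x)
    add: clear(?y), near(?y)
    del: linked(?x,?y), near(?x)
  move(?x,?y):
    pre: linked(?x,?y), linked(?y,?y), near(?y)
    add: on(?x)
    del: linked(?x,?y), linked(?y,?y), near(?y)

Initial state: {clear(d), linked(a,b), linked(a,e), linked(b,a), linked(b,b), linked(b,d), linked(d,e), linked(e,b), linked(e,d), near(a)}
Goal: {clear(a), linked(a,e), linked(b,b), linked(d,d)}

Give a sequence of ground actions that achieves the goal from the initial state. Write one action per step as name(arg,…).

1. drop(d)  →  {clear(d), linked(a,b), linked(a,e), linked(b,a), linked(b,b), linked(b,d), linked(d,d), linked(d,e), linked(e,b), linked(e,d), near(a), near(d)}
2. flip(a,b)  →  {clear(b), clear(d), linked(a,e), linked(b,a), linked(b,b), linked(b,d), linked(d,d), linked(d,e), linked(e,b), linked(e,d), near(b), near(d)}
3. flip(b,a)  →  {clear(a), clear(b), clear(d), linked(a,e), linked(b,b), linked(b,d), linked(d,d), linked(d,e), linked(e,b), linked(e,d), near(a), near(d)}

drop(d); flip(a,b); flip(b,a)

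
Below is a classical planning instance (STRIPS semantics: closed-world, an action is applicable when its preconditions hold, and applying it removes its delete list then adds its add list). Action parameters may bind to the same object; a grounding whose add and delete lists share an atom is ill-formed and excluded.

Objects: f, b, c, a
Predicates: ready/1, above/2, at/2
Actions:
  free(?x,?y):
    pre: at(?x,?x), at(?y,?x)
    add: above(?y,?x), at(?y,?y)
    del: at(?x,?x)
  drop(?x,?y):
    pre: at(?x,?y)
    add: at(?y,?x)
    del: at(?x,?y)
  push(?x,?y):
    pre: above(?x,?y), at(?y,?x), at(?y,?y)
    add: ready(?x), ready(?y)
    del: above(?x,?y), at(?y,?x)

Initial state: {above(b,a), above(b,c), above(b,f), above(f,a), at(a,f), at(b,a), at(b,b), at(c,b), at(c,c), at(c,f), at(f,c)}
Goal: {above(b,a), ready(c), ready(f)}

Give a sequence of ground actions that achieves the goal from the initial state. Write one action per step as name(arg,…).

1. free(c,f)  →  {above(b,a), above(b,c), above(b,f), above(f,a), above(f,c), at(a,f), at(b,a), at(b,b), at(c,b), at(c,f), at(f,c), at(f,f)}
2. free(f,c)  →  {above(b,a), above(b,c), above(b,f), above(c,f), above(f,a), above(f,c), at(a,f), at(b,a), at(b,b), at(c,b), at(c,c), at(c,f), at(f,c)}
3. push(f,c)  →  {above(b,a), above(b,c), above(b,f), above(c,f), above(f,a), at(a,f), at(b,a), at(b,b), at(c,b), at(c,c), at(f,c), ready(c), ready(f)}

free(c,f); free(f,c); push(f,c)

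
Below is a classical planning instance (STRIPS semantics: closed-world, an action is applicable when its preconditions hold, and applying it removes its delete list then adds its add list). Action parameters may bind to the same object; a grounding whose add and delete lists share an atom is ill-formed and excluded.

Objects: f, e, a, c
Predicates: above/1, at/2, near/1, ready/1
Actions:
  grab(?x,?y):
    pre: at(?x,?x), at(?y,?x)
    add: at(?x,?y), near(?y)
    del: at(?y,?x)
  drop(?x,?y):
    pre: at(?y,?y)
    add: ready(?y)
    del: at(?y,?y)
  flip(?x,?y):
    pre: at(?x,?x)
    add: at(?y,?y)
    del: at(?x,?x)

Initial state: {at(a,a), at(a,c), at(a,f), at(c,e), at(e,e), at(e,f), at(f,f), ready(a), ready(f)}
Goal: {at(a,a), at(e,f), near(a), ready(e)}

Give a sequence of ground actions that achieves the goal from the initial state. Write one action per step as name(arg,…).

grab(f,a); drop(f,e)

1. grab(f,a)  →  {at(a,a), at(a,c), at(c,e), at(e,e), at(e,f), at(f,a), at(f,f), near(a), ready(a), ready(f)}
2. drop(f,e)  →  {at(a,a), at(a,c), at(c,e), at(e,f), at(f,a), at(f,f), near(a), ready(a), ready(e), ready(f)}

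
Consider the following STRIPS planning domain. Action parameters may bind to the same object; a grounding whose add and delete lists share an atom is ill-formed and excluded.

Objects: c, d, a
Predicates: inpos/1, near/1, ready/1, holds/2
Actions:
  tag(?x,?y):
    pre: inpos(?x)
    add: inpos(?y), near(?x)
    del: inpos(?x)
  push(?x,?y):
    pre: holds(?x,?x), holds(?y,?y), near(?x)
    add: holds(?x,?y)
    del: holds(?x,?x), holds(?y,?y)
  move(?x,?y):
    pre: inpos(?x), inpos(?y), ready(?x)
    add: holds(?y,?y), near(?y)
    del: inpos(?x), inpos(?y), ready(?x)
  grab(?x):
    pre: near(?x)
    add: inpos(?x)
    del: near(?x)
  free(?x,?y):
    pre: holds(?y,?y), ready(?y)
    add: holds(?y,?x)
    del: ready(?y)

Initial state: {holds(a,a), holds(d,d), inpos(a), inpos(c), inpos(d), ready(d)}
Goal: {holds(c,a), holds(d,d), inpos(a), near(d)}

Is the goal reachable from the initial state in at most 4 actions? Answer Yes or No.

1. move(d,c)  →  {holds(a,a), holds(c,c), holds(d,d), inpos(a), near(c)}
2. tag(a,d)  →  {holds(a,a), holds(c,c), holds(d,d), inpos(d), near(a), near(c)}
3. tag(d,a)  →  {holds(a,a), holds(c,c), holds(d,d), inpos(a), near(a), near(c), near(d)}
4. push(c,a)  →  {holds(c,a), holds(d,d), inpos(a), near(a), near(c), near(d)}
optimal plan length = 4; 4 ≤ 4

Yes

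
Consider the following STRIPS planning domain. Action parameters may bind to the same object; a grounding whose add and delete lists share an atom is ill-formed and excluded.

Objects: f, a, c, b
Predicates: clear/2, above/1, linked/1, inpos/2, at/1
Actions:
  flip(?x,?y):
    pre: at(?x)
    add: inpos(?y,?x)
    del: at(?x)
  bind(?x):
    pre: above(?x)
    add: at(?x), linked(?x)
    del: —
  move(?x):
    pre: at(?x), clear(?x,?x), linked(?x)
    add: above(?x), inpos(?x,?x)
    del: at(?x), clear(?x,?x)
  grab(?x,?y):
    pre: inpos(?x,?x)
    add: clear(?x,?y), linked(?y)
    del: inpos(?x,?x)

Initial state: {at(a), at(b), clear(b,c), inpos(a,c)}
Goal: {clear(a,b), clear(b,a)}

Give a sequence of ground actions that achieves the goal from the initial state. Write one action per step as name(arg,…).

flip(a,a); flip(b,b); grab(a,b); grab(b,a)

1. flip(a,a)  →  {at(b), clear(b,c), inpos(a,a), inpos(a,c)}
2. flip(b,b)  →  {clear(b,c), inpos(a,a), inpos(a,c), inpos(b,b)}
3. grab(a,b)  →  {clear(a,b), clear(b,c), inpos(a,c), inpos(b,b), linked(b)}
4. grab(b,a)  →  {clear(a,b), clear(b,a), clear(b,c), inpos(a,c), linked(a), linked(b)}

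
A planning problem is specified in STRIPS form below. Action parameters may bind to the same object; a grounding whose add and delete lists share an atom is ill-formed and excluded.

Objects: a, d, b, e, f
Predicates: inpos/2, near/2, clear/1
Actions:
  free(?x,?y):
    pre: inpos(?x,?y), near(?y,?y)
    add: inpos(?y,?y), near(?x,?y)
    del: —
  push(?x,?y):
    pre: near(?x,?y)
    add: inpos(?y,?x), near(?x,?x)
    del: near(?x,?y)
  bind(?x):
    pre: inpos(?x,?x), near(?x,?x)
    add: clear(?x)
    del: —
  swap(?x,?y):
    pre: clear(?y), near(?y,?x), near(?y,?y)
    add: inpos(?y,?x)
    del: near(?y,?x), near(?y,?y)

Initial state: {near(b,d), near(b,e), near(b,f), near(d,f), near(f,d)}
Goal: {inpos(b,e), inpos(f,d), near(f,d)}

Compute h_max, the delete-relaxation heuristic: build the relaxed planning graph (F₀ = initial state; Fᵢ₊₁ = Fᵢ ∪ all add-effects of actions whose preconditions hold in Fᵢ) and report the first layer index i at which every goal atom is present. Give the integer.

3

F0 = init (5 atoms)
F1 = F0 ∪ {inpos(d,b), inpos(d,f), inpos(e,b), inpos(f,b), inpos(f,d), near(b,b), near(d,d), near(f,f)}  (13 atoms)
F2 = F1 ∪ {inpos(b,b), inpos(d,d), inpos(f,f), near(d,b), near(e,b), near(f,b)}  (19 atoms)
F3 = F2 ∪ {clear(b), clear(d), clear(f), inpos(b,d), inpos(b,e), inpos(b,f), near(e,e)}  (26 atoms)
goal ⊆ F3  ⇒  h_max = 3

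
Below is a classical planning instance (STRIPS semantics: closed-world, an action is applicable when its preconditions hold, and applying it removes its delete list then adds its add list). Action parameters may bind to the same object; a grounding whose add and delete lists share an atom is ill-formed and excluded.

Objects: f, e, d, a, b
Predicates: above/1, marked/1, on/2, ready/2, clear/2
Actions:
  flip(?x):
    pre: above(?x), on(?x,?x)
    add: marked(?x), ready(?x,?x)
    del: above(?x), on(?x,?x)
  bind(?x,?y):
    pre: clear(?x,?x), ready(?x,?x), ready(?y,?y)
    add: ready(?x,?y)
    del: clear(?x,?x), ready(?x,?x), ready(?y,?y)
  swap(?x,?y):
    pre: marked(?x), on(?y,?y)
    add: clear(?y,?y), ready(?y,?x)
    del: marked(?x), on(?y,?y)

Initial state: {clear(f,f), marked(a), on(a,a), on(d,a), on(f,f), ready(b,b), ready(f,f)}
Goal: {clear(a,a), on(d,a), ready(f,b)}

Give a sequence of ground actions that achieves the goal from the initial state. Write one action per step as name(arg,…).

1. bind(f,b)  →  {marked(a), on(a,a), on(d,a), on(f,f), ready(f,b)}
2. swap(a,a)  →  {clear(a,a), on(d,a), on(f,f), ready(a,a), ready(f,b)}

bind(f,b); swap(a,a)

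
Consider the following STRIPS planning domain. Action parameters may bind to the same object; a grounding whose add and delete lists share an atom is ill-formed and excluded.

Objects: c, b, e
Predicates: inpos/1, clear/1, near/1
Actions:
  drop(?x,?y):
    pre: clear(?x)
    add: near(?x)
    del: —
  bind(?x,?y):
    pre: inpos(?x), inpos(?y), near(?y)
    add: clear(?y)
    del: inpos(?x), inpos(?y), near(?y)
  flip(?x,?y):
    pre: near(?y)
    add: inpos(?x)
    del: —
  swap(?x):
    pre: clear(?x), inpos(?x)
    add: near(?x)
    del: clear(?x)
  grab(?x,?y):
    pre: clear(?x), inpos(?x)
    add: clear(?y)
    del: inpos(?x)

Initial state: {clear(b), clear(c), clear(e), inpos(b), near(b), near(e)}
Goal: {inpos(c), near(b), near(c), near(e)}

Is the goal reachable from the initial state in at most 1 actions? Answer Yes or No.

1. drop(c,c)  →  {clear(b), clear(c), clear(e), inpos(b), near(b), near(c), near(e)}
2. flip(c,c)  →  {clear(b), clear(c), clear(e), inpos(b), inpos(c), near(b), near(c), near(e)}
optimal plan length = 2; 2 > 1

No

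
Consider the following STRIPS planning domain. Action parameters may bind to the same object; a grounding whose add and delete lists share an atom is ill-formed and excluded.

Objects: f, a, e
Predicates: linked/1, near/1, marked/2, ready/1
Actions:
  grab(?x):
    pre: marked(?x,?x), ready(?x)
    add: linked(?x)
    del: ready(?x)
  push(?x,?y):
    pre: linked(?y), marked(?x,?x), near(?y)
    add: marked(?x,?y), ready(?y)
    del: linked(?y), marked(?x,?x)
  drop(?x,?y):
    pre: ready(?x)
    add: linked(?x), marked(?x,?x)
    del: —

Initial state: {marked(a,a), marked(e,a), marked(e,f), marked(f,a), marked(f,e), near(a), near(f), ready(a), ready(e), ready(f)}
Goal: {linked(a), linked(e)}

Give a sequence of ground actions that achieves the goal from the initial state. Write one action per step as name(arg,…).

1. grab(a)  →  {linked(a), marked(a,a), marked(e,a), marked(e,f), marked(f,a), marked(f,e), near(a), near(f), ready(e), ready(f)}
2. drop(e,f)  →  {linked(a), linked(e), marked(a,a), marked(e,a), marked(e,e), marked(e,f), marked(f,a), marked(f,e), near(a), near(f), ready(e), ready(f)}

grab(a); drop(e,f)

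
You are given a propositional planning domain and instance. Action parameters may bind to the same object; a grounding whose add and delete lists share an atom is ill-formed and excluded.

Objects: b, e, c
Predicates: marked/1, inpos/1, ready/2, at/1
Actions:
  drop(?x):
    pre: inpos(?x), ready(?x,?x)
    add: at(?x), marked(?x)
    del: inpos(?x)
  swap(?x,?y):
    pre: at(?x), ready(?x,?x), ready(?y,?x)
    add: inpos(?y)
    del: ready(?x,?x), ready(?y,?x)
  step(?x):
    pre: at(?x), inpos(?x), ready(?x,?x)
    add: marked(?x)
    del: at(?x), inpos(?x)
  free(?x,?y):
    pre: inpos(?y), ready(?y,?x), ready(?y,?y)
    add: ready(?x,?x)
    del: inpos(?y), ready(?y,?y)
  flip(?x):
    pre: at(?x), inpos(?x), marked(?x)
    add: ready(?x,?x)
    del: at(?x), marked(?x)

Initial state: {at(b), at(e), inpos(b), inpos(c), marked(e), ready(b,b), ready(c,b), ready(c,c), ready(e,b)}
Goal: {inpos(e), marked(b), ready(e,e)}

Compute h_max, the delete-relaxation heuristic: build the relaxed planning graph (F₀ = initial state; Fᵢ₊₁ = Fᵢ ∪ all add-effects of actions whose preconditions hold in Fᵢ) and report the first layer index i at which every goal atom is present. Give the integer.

F0 = init (9 atoms)
F1 = F0 ∪ {at(c), inpos(e), marked(b), marked(c)}  (13 atoms)
F2 = F1 ∪ {ready(e,e)}  (14 atoms)
goal ⊆ F2  ⇒  h_max = 2

2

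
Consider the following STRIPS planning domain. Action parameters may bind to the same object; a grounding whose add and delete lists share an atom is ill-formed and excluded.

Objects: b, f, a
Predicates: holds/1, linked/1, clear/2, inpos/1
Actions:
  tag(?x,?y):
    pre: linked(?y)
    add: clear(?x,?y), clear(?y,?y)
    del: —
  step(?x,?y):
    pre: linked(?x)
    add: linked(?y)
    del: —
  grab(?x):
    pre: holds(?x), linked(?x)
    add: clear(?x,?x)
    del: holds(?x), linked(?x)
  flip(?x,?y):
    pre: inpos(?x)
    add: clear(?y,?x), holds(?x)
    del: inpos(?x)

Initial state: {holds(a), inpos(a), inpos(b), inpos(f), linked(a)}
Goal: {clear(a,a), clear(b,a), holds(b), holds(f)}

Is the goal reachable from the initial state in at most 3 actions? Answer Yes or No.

1. tag(b,a)  →  {clear(a,a), clear(b,a), holds(a), inpos(a), inpos(b), inpos(f), linked(a)}
2. flip(b,b)  →  {clear(a,a), clear(b,a), clear(b,b), holds(a), holds(b), inpos(a), inpos(f), linked(a)}
3. flip(f,b)  →  {clear(a,a), clear(b,a), clear(b,b), clear(b,f), holds(a), holds(b), holds(f), inpos(a), linked(a)}
optimal plan length = 3; 3 ≤ 3

Yes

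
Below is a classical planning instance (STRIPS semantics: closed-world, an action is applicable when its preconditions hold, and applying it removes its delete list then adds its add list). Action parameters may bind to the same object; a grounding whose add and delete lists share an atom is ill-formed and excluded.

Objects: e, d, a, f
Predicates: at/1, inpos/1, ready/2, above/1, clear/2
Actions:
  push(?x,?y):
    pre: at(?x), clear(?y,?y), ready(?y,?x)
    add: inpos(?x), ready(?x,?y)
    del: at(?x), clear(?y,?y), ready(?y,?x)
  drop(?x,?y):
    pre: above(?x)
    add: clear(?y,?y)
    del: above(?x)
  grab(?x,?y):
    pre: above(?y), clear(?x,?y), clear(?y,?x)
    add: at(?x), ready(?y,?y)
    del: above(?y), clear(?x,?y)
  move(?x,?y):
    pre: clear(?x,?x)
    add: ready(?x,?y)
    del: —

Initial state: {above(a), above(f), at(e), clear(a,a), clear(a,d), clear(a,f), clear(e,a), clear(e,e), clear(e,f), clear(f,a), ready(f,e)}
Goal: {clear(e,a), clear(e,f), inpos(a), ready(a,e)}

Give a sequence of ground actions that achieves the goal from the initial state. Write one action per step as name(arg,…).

1. grab(a,a)  →  {above(f), at(a), at(e), clear(a,d), clear(a,f), clear(e,a), clear(e,e), clear(e,f), clear(f,a), ready(a,a), ready(f,e)}
2. move(e,a)  →  {above(f), at(a), at(e), clear(a,d), clear(a,f), clear(e,a), clear(e,e), clear(e,f), clear(f,a), ready(a,a), ready(e,a), ready(f,e)}
3. push(a,e)  →  {above(f), at(e), clear(a,d), clear(a,f), clear(e,a), clear(e,f), clear(f,a), inpos(a), ready(a,a), ready(a,e), ready(f,e)}

grab(a,a); move(e,a); push(a,e)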